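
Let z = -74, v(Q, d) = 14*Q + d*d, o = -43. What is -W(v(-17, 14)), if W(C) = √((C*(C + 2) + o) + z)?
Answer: -√1563 ≈ -39.535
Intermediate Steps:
v(Q, d) = d² + 14*Q (v(Q, d) = 14*Q + d² = d² + 14*Q)
W(C) = √(-117 + C*(2 + C)) (W(C) = √((C*(C + 2) - 43) - 74) = √((C*(2 + C) - 43) - 74) = √((-43 + C*(2 + C)) - 74) = √(-117 + C*(2 + C)))
-W(v(-17, 14)) = -√(-117 + (14² + 14*(-17))² + 2*(14² + 14*(-17))) = -√(-117 + (196 - 238)² + 2*(196 - 238)) = -√(-117 + (-42)² + 2*(-42)) = -√(-117 + 1764 - 84) = -√1563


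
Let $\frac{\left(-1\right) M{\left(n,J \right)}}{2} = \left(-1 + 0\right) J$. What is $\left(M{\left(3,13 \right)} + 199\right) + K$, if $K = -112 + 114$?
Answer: $227$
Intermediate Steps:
$K = 2$
$M{\left(n,J \right)} = 2 J$ ($M{\left(n,J \right)} = - 2 \left(-1 + 0\right) J = - 2 \left(- J\right) = 2 J$)
$\left(M{\left(3,13 \right)} + 199\right) + K = \left(2 \cdot 13 + 199\right) + 2 = \left(26 + 199\right) + 2 = 225 + 2 = 227$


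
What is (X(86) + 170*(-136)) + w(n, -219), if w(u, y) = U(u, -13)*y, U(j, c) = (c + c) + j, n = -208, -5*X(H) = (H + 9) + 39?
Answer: 140496/5 ≈ 28099.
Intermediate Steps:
X(H) = -48/5 - H/5 (X(H) = -((H + 9) + 39)/5 = -((9 + H) + 39)/5 = -(48 + H)/5 = -48/5 - H/5)
U(j, c) = j + 2*c (U(j, c) = 2*c + j = j + 2*c)
w(u, y) = y*(-26 + u) (w(u, y) = (u + 2*(-13))*y = (u - 26)*y = (-26 + u)*y = y*(-26 + u))
(X(86) + 170*(-136)) + w(n, -219) = ((-48/5 - ⅕*86) + 170*(-136)) - 219*(-26 - 208) = ((-48/5 - 86/5) - 23120) - 219*(-234) = (-134/5 - 23120) + 51246 = -115734/5 + 51246 = 140496/5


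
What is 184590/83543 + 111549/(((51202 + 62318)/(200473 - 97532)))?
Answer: 319780783509829/3161267120 ≈ 1.0116e+5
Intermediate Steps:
184590/83543 + 111549/(((51202 + 62318)/(200473 - 97532))) = 184590*(1/83543) + 111549/((113520/102941)) = 184590/83543 + 111549/((113520*(1/102941))) = 184590/83543 + 111549/(113520/102941) = 184590/83543 + 111549*(102941/113520) = 184590/83543 + 3827655203/37840 = 319780783509829/3161267120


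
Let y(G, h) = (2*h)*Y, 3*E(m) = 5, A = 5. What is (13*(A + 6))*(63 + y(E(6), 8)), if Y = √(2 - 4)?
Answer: 9009 + 2288*I*√2 ≈ 9009.0 + 3235.7*I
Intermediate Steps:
E(m) = 5/3 (E(m) = (⅓)*5 = 5/3)
Y = I*√2 (Y = √(-2) = I*√2 ≈ 1.4142*I)
y(G, h) = 2*I*h*√2 (y(G, h) = (2*h)*(I*√2) = 2*I*h*√2)
(13*(A + 6))*(63 + y(E(6), 8)) = (13*(5 + 6))*(63 + 2*I*8*√2) = (13*11)*(63 + 16*I*√2) = 143*(63 + 16*I*√2) = 9009 + 2288*I*√2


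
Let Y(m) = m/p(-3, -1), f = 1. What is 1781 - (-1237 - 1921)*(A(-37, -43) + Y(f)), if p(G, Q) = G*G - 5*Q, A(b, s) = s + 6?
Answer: -803876/7 ≈ -1.1484e+5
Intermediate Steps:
A(b, s) = 6 + s
p(G, Q) = G² - 5*Q
Y(m) = m/14 (Y(m) = m/((-3)² - 5*(-1)) = m/(9 + 5) = m/14)
1781 - (-1237 - 1921)*(A(-37, -43) + Y(f)) = 1781 - (-1237 - 1921)*((6 - 43) + (1/14)*1) = 1781 - (-3158)*(-37 + 1/14) = 1781 - (-3158)*(-517)/14 = 1781 - 1*816343/7 = 1781 - 816343/7 = -803876/7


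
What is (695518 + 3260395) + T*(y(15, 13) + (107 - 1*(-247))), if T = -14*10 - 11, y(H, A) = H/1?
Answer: 3900194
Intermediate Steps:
y(H, A) = H (y(H, A) = H*1 = H)
T = -151 (T = -140 - 11 = -151)
(695518 + 3260395) + T*(y(15, 13) + (107 - 1*(-247))) = (695518 + 3260395) - 151*(15 + (107 - 1*(-247))) = 3955913 - 151*(15 + (107 + 247)) = 3955913 - 151*(15 + 354) = 3955913 - 151*369 = 3955913 - 55719 = 3900194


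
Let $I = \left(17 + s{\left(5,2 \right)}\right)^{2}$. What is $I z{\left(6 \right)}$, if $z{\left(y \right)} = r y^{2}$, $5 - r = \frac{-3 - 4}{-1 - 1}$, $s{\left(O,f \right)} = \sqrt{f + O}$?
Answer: $15984 + 1836 \sqrt{7} \approx 20842.0$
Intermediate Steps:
$s{\left(O,f \right)} = \sqrt{O + f}$
$r = \frac{3}{2}$ ($r = 5 - \frac{-3 - 4}{-1 - 1} = 5 - - \frac{7}{-2} = 5 - \left(-7\right) \left(- \frac{1}{2}\right) = 5 - \frac{7}{2} = \frac{3}{2} \approx 1.5$)
$I = \left(17 + \sqrt{7}\right)^{2}$ ($I = \left(17 + \sqrt{5 + 2}\right)^{2} = \left(17 + \sqrt{7}\right)^{2} \approx 385.96$)
$z{\left(y \right)} = \frac{3 y^{2}}{2}$
$I z{\left(6 \right)} = \left(17 + \sqrt{7}\right)^{2} \frac{3 \cdot 6^{2}}{2} = \left(17 + \sqrt{7}\right)^{2} \cdot \frac{3}{2} \cdot 36 = \left(17 + \sqrt{7}\right)^{2} \cdot 54 = 54 \left(17 + \sqrt{7}\right)^{2}$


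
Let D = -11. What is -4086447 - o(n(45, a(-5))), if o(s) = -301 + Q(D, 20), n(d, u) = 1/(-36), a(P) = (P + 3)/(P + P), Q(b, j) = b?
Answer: -4086135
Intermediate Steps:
a(P) = (3 + P)/(2*P) (a(P) = (3 + P)/((2*P)) = (3 + P)*(1/(2*P)) = (3 + P)/(2*P))
n(d, u) = -1/36
o(s) = -312 (o(s) = -301 - 11 = -312)
-4086447 - o(n(45, a(-5))) = -4086447 - 1*(-312) = -4086447 + 312 = -4086135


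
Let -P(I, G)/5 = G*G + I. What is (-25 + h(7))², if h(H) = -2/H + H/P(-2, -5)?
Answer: 416323216/648025 ≈ 642.45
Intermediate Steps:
P(I, G) = -5*I - 5*G² (P(I, G) = -5*(G*G + I) = -5*(G² + I) = -5*(I + G²) = -5*I - 5*G²)
h(H) = -2/H - H/115 (h(H) = -2/H + H/(-5*(-2) - 5*(-5)²) = -2/H + H/(10 - 5*25) = -2/H + H/(10 - 125) = -2/H + H/(-115) = -2/H + H*(-1/115) = -2/H - H/115)
(-25 + h(7))² = (-25 + (-2/7 - 1/115*7))² = (-25 + (-2*⅐ - 7/115))² = (-25 + (-2/7 - 7/115))² = (-25 - 279/805)² = (-20404/805)² = 416323216/648025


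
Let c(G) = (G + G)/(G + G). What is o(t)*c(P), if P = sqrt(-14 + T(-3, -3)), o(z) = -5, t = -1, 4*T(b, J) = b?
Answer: -5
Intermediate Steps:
T(b, J) = b/4
P = I*sqrt(59)/2 (P = sqrt(-14 + (1/4)*(-3)) = sqrt(-14 - 3/4) = sqrt(-59/4) = I*sqrt(59)/2 ≈ 3.8406*I)
c(G) = 1 (c(G) = (2*G)/((2*G)) = (2*G)*(1/(2*G)) = 1)
o(t)*c(P) = -5*1 = -5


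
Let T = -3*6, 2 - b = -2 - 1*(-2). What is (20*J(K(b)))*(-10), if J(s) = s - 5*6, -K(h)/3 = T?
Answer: -4800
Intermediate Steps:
b = 2 (b = 2 - (-2 - 1*(-2)) = 2 - (-2 + 2) = 2 - 1*0 = 2 + 0 = 2)
T = -18
K(h) = 54 (K(h) = -3*(-18) = 54)
J(s) = -30 + s (J(s) = s - 30 = -30 + s)
(20*J(K(b)))*(-10) = (20*(-30 + 54))*(-10) = (20*24)*(-10) = 480*(-10) = -4800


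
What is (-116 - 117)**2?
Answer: 54289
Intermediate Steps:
(-116 - 117)**2 = (-233)**2 = 54289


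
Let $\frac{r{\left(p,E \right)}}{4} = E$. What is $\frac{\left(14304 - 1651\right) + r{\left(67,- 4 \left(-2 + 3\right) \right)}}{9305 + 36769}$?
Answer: $\frac{12637}{46074} \approx 0.27428$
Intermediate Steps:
$r{\left(p,E \right)} = 4 E$
$\frac{\left(14304 - 1651\right) + r{\left(67,- 4 \left(-2 + 3\right) \right)}}{9305 + 36769} = \frac{\left(14304 - 1651\right) + 4 \left(- 4 \left(-2 + 3\right)\right)}{9305 + 36769} = \frac{\left(14304 - 1651\right) + 4 \left(\left(-4\right) 1\right)}{46074} = \left(12653 + 4 \left(-4\right)\right) \frac{1}{46074} = \left(12653 - 16\right) \frac{1}{46074} = 12637 \cdot \frac{1}{46074} = \frac{12637}{46074}$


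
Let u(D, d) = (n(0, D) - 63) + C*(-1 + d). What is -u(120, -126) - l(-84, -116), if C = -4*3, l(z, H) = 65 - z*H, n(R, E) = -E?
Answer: 8338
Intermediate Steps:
l(z, H) = 65 - H*z
C = -12
u(D, d) = -51 - D - 12*d (u(D, d) = (-D - 63) - 12*(-1 + d) = (-63 - D) + (12 - 12*d) = -51 - D - 12*d)
-u(120, -126) - l(-84, -116) = -(-51 - 1*120 - 12*(-126)) - (65 - 1*(-116)*(-84)) = -(-51 - 120 + 1512) - (65 - 9744) = -1*1341 - 1*(-9679) = -1341 + 9679 = 8338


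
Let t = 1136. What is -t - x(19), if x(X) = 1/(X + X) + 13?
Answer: -43663/38 ≈ -1149.0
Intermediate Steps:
x(X) = 13 + 1/(2*X) (x(X) = 1/(2*X) + 13 = 13 + 1/(2*X))
-t - x(19) = -1*1136 - (13 + (½)/19) = -1136 - (13 + (½)*(1/19)) = -1136 - (13 + 1/38) = -1136 - 1*495/38 = -1136 - 495/38 = -43663/38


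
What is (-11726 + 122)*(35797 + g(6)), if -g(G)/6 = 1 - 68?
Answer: -420053196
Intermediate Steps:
g(G) = 402 (g(G) = -6*(1 - 68) = -6*(-67) = 402)
(-11726 + 122)*(35797 + g(6)) = (-11726 + 122)*(35797 + 402) = -11604*36199 = -420053196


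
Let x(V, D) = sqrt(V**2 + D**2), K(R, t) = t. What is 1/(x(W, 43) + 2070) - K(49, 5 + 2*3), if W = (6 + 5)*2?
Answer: -47106167/4282567 - sqrt(2333)/4282567 ≈ -11.000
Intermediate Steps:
W = 22 (W = 11*2 = 22)
x(V, D) = sqrt(D**2 + V**2)
1/(x(W, 43) + 2070) - K(49, 5 + 2*3) = 1/(sqrt(43**2 + 22**2) + 2070) - (5 + 2*3) = 1/(sqrt(1849 + 484) + 2070) - (5 + 6) = 1/(sqrt(2333) + 2070) - 1*11 = 1/(2070 + sqrt(2333)) - 11 = -11 + 1/(2070 + sqrt(2333))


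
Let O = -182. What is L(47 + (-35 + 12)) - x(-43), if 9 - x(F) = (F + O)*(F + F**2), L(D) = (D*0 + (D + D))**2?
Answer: -404055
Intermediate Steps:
L(D) = 4*D**2 (L(D) = (0 + 2*D)**2 = (2*D)**2 = 4*D**2)
x(F) = 9 - (-182 + F)*(F + F**2) (x(F) = 9 - (F - 182)*(F + F**2) = 9 - (-182 + F)*(F + F**2))
L(47 + (-35 + 12)) - x(-43) = 4*(47 + (-35 + 12))**2 - (9 - 1*(-43)**3 + 181*(-43)**2 + 182*(-43)) = 4*(47 - 23)**2 - (9 - 1*(-79507) + 181*1849 - 7826) = 4*24**2 - (9 + 79507 + 334669 - 7826) = 4*576 - 1*406359 = 2304 - 406359 = -404055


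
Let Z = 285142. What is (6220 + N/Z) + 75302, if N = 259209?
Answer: 23245605333/285142 ≈ 81523.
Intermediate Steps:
(6220 + N/Z) + 75302 = (6220 + 259209/285142) + 75302 = 1773842449/285142 + 75302 = 23245605333/285142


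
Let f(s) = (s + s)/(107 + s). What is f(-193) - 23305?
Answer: -1001922/43 ≈ -23301.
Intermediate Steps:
f(s) = 2*s/(107 + s) (f(s) = (2*s)/(107 + s) = 2*s/(107 + s))
f(-193) - 23305 = 2*(-193)/(107 - 193) - 23305 = 2*(-193)/(-86) - 23305 = 2*(-193)*(-1/86) - 23305 = 193/43 - 23305 = -1001922/43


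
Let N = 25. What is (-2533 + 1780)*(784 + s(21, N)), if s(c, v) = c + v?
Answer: -624990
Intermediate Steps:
(-2533 + 1780)*(784 + s(21, N)) = (-2533 + 1780)*(784 + (21 + 25)) = -753*(784 + 46) = -753*830 = -624990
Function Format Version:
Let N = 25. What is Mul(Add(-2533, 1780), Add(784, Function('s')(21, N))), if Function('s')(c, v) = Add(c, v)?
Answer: -624990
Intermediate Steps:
Mul(Add(-2533, 1780), Add(784, Function('s')(21, N))) = Mul(Add(-2533, 1780), Add(784, Add(21, 25))) = Mul(-753, Add(784, 46)) = Mul(-753, 830) = -624990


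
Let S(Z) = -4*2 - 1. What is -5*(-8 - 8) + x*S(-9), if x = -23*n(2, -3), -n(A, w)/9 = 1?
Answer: -1783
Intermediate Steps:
n(A, w) = -9 (n(A, w) = -9*1 = -9)
x = 207 (x = -23*(-9) = 207)
S(Z) = -9 (S(Z) = -8 - 1 = -9)
-5*(-8 - 8) + x*S(-9) = -5*(-8 - 8) + 207*(-9) = -5*(-16) - 1863 = 80 - 1863 = -1783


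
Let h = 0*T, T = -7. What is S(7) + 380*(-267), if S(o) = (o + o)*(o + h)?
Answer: -101362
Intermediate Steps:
h = 0 (h = 0*(-7) = 0)
S(o) = 2*o² (S(o) = (o + o)*(o + 0) = (2*o)*o = 2*o²)
S(7) + 380*(-267) = 2*7² + 380*(-267) = 2*49 - 101460 = 98 - 101460 = -101362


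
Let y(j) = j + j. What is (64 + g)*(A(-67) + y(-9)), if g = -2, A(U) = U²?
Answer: 277202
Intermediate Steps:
y(j) = 2*j
(64 + g)*(A(-67) + y(-9)) = (64 - 2)*((-67)² + 2*(-9)) = 62*(4489 - 18) = 62*4471 = 277202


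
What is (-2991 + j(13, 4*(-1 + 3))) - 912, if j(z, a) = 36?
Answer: -3867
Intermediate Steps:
(-2991 + j(13, 4*(-1 + 3))) - 912 = (-2991 + 36) - 912 = -2955 - 912 = -3867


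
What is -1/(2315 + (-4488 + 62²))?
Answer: -1/1671 ≈ -0.00059844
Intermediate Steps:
-1/(2315 + (-4488 + 62²)) = -1/(2315 + (-4488 + 3844)) = -1/(2315 - 644) = -1/1671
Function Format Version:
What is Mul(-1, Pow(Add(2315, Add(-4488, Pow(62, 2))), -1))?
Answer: Rational(-1, 1671) ≈ -0.00059844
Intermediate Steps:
Mul(-1, Pow(Add(2315, Add(-4488, Pow(62, 2))), -1)) = Mul(-1, Pow(Add(2315, Add(-4488, 3844)), -1)) = Mul(-1, Pow(Add(2315, -644), -1)) = Mul(-1, Pow(1671, -1)) = Mul(-1, Rational(1, 1671)) = Rational(-1, 1671)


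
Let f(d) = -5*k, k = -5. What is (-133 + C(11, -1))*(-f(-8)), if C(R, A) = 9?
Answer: 3100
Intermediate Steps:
f(d) = 25 (f(d) = -5*(-5) = 25)
(-133 + C(11, -1))*(-f(-8)) = (-133 + 9)*(-1*25) = -124*(-25) = 3100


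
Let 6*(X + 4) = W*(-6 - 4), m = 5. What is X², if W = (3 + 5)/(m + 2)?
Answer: 15376/441 ≈ 34.866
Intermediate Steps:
W = 8/7 (W = (3 + 5)/(5 + 2) = 8/7 ≈ 1.1429)
X = -124/21 (X = -4 + (8*(-6 - 4)/7)/6 = -4 + ((8/7)*(-10))/6 = -4 + (⅙)*(-80/7) = -4 - 40/21 = -124/21 ≈ -5.9048)
X² = (-124/21)² = 15376/441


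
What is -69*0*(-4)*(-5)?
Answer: 0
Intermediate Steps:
-69*0*(-4)*(-5) = -0*(-5) = -69*0 = 0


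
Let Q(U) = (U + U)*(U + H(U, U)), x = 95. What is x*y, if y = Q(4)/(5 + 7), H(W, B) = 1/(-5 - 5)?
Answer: 247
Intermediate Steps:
H(W, B) = -⅒ (H(W, B) = 1/(-10) = -⅒)
Q(U) = 2*U*(-⅒ + U) (Q(U) = (U + U)*(U - ⅒) = (2*U)*(-⅒ + U) = 2*U*(-⅒ + U))
y = 13/5 (y = ((⅕)*4*(-1 + 10*4))/(5 + 7) = ((⅕)*4*(-1 + 40))/12 = ((⅕)*4*39)/12 = (1/12)*(156/5) = 13/5 ≈ 2.6000)
x*y = 95*(13/5) = 247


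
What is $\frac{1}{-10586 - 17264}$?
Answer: $- \frac{1}{27850} \approx -3.5907 \cdot 10^{-5}$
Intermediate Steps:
$\frac{1}{-10586 - 17264} = \frac{1}{-27850} = - \frac{1}{27850}$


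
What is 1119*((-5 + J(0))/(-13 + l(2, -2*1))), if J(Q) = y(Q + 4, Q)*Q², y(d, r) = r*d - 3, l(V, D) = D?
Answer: 373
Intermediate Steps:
y(d, r) = -3 + d*r (y(d, r) = d*r - 3 = -3 + d*r)
J(Q) = Q²*(-3 + Q*(4 + Q)) (J(Q) = (-3 + (Q + 4)*Q)*Q² = (-3 + (4 + Q)*Q)*Q² = (-3 + Q*(4 + Q))*Q² = Q²*(-3 + Q*(4 + Q)))
1119*((-5 + J(0))/(-13 + l(2, -2*1))) = 1119*((-5 + 0²*(-3 + 0*(4 + 0)))/(-13 - 2*1)) = 1119*((-5 + 0*(-3 + 0*4))/(-13 - 2)) = 1119*((-5 + 0*(-3 + 0))/(-15)) = 1119*((-5 + 0*(-3))*(-1/15)) = 1119*((-5 + 0)*(-1/15)) = 1119*(-5*(-1/15)) = 1119*(⅓) = 373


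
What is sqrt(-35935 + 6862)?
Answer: I*sqrt(29073) ≈ 170.51*I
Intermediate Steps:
sqrt(-35935 + 6862) = sqrt(-29073) = I*sqrt(29073)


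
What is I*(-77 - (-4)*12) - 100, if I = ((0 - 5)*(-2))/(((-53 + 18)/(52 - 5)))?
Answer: 2026/7 ≈ 289.43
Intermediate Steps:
I = -94/7 (I = (-5*(-2))/((-35/47)) = 10/((-35*1/47)) = 10/(-35/47) = 10*(-47/35) = -94/7 ≈ -13.429)
I*(-77 - (-4)*12) - 100 = -94*(-77 - (-4)*12)/7 - 100 = -94*(-77 - 1*(-48))/7 - 100 = -94*(-77 + 48)/7 - 100 = -94/7*(-29) - 100 = 2726/7 - 100 = 2026/7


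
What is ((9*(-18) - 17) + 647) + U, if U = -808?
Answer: -340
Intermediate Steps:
((9*(-18) - 17) + 647) + U = ((9*(-18) - 17) + 647) - 808 = ((-162 - 17) + 647) - 808 = (-179 + 647) - 808 = 468 - 808 = -340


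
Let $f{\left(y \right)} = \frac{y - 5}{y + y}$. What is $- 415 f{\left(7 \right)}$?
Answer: $- \frac{415}{7} \approx -59.286$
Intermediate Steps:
$f{\left(y \right)} = \frac{-5 + y}{2 y}$
$- 415 f{\left(7 \right)} = - 415 \frac{-5 + 7}{2 \cdot 7} = - 415 \cdot \frac{1}{2} \cdot \frac{1}{7} \cdot 2 = \left(-415\right) \frac{1}{7} = - \frac{415}{7}$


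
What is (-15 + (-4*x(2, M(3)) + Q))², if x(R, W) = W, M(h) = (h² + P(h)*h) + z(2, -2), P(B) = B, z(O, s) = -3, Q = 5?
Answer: 4900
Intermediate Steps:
M(h) = -3 + 2*h² (M(h) = (h² + h*h) - 3 = (h² + h²) - 3 = 2*h² - 3 = -3 + 2*h²)
(-15 + (-4*x(2, M(3)) + Q))² = (-15 + (-4*(-3 + 2*3²) + 5))² = (-15 + (-4*(-3 + 2*9) + 5))² = (-15 + (-4*(-3 + 18) + 5))² = (-15 + (-4*15 + 5))² = (-15 + (-60 + 5))² = (-15 - 55)² = (-70)² = 4900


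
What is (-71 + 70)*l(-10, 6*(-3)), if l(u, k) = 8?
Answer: -8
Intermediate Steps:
(-71 + 70)*l(-10, 6*(-3)) = (-71 + 70)*8 = -1*8 = -8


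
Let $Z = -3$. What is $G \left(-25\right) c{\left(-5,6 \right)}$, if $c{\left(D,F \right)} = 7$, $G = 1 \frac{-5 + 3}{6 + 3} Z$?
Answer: $- \frac{350}{3} \approx -116.67$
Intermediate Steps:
$G = \frac{2}{3}$ ($G = 1 \frac{-5 + 3}{6 + 3} \left(-3\right) = 1 \left(- \frac{2}{9}\right) \left(-3\right) = \left(- \frac{2}{9}\right) \left(-3\right) = \frac{2}{3} \approx 0.66667$)
$G \left(-25\right) c{\left(-5,6 \right)} = \frac{2}{3} \left(-25\right) 7 = \left(- \frac{50}{3}\right) 7 = - \frac{350}{3}$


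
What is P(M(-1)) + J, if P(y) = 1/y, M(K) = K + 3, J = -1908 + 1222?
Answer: -1371/2 ≈ -685.50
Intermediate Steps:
J = -686
M(K) = 3 + K
P(M(-1)) + J = 1/(3 - 1) - 686 = 1/2 - 686 = ½ - 686 = -1371/2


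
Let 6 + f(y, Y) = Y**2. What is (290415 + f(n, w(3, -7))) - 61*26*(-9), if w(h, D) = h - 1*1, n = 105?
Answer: 304687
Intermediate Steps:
w(h, D) = -1 + h (w(h, D) = h - 1 = -1 + h)
f(y, Y) = -6 + Y**2
(290415 + f(n, w(3, -7))) - 61*26*(-9) = (290415 + (-6 + (-1 + 3)**2)) - 61*26*(-9) = (290415 + (-6 + 2**2)) - 1586*(-9) = (290415 + (-6 + 4)) + 14274 = (290415 - 2) + 14274 = 290413 + 14274 = 304687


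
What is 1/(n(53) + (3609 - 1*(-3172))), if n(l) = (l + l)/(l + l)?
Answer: 1/6782 ≈ 0.00014745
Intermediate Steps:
n(l) = 1 (n(l) = (2*l)/((2*l)) = (2*l)*(1/(2*l)) = 1)
1/(n(53) + (3609 - 1*(-3172))) = 1/(1 + (3609 - 1*(-3172))) = 1/(1 + (3609 + 3172)) = 1/(1 + 6781) = 1/6782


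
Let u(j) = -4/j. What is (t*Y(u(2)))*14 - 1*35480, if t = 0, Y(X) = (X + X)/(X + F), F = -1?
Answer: -35480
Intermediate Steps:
Y(X) = 2*X/(-1 + X) (Y(X) = (X + X)/(X - 1) = (2*X)/(-1 + X) = 2*X/(-1 + X))
(t*Y(u(2)))*14 - 1*35480 = (0*(2*(-4/2)/(-1 - 4/2)))*14 - 1*35480 = (0*(2*(-4*½)/(-1 - 4*½)))*14 - 35480 = (0*(2*(-2)/(-1 - 2)))*14 - 35480 = (0*(2*(-2)/(-3)))*14 - 35480 = (0*(2*(-2)*(-⅓)))*14 - 35480 = (0*(4/3))*14 - 35480 = 0*14 - 35480 = 0 - 35480 = -35480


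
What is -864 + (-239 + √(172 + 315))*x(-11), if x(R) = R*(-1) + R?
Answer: -864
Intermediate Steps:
x(R) = 0 (x(R) = -R + R = 0)
-864 + (-239 + √(172 + 315))*x(-11) = -864 + (-239 + √(172 + 315))*0 = -864 + (-239 + √487)*0 = -864 + 0 = -864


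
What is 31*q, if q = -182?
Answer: -5642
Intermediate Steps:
31*q = 31*(-182) = -5642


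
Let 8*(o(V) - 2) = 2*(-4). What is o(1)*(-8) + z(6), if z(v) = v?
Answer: -2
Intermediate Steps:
o(V) = 1 (o(V) = 2 + (2*(-4))/8 = 2 + (⅛)*(-8) = 2 - 1 = 1)
o(1)*(-8) + z(6) = 1*(-8) + 6 = -8 + 6 = -2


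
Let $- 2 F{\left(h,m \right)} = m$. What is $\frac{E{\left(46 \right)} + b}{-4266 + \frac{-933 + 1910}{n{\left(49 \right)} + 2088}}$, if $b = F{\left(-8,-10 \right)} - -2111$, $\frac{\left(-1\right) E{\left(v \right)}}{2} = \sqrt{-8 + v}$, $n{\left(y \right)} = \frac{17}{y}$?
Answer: $- \frac{216528164}{436487641} + \frac{204658 \sqrt{38}}{436487641} \approx -0.49318$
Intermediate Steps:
$F{\left(h,m \right)} = - \frac{m}{2}$
$E{\left(v \right)} = - 2 \sqrt{-8 + v}$
$b = 2116$ ($b = \left(- \frac{1}{2}\right) \left(-10\right) - -2111 = 5 + 2111 = 2116$)
$\frac{E{\left(46 \right)} + b}{-4266 + \frac{-933 + 1910}{n{\left(49 \right)} + 2088}} = \frac{- 2 \sqrt{-8 + 46} + 2116}{-4266 + \frac{-933 + 1910}{\frac{17}{49} + 2088}} = \frac{- 2 \sqrt{38} + 2116}{-4266 + \frac{977}{17 \cdot \frac{1}{49} + 2088}} = \frac{2116 - 2 \sqrt{38}}{-4266 + \frac{977}{\frac{17}{49} + 2088}} = \frac{2116 - 2 \sqrt{38}}{-4266 + \frac{977}{\frac{102329}{49}}} = \frac{2116 - 2 \sqrt{38}}{-4266 + 977 \cdot \frac{49}{102329}} = \frac{2116 - 2 \sqrt{38}}{-4266 + \frac{47873}{102329}} = \frac{2116 - 2 \sqrt{38}}{- \frac{436487641}{102329}} = \left(2116 - 2 \sqrt{38}\right) \left(- \frac{102329}{436487641}\right) = - \frac{216528164}{436487641} + \frac{204658 \sqrt{38}}{436487641}$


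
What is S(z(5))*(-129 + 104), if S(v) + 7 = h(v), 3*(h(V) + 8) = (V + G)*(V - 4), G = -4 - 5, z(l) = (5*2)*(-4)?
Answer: -52775/3 ≈ -17592.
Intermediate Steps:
z(l) = -40 (z(l) = 10*(-4) = -40)
G = -9
h(V) = -8 + (-9 + V)*(-4 + V)/3 (h(V) = -8 + ((V - 9)*(V - 4))/3 = -8 + ((-9 + V)*(-4 + V))/3 = -8 + (-9 + V)*(-4 + V)/3)
S(v) = -3 - 13*v/3 + v²/3 (S(v) = -7 + (4 - 13*v/3 + v²/3) = -3 - 13*v/3 + v²/3)
S(z(5))*(-129 + 104) = (-3 - 13/3*(-40) + (⅓)*(-40)²)*(-129 + 104) = (-3 + 520/3 + (⅓)*1600)*(-25) = (-3 + 520/3 + 1600/3)*(-25) = (2111/3)*(-25) = -52775/3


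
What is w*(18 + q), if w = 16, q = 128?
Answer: 2336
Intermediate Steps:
w*(18 + q) = 16*(18 + 128) = 16*146 = 2336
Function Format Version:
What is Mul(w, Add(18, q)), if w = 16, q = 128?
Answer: 2336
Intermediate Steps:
Mul(w, Add(18, q)) = Mul(16, Add(18, 128)) = Mul(16, 146) = 2336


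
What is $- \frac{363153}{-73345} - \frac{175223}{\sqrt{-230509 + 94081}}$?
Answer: $\frac{363153}{73345} + \frac{175223 i \sqrt{34107}}{68214} \approx 4.9513 + 474.39 i$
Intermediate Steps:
$- \frac{363153}{-73345} - \frac{175223}{\sqrt{-230509 + 94081}} = \left(-363153\right) \left(- \frac{1}{73345}\right) - \frac{175223}{\sqrt{-136428}} = \frac{363153}{73345} - \frac{175223}{2 i \sqrt{34107}} = \frac{363153}{73345} - 175223 \left(- \frac{i \sqrt{34107}}{68214}\right) = \frac{363153}{73345} + \frac{175223 i \sqrt{34107}}{68214}$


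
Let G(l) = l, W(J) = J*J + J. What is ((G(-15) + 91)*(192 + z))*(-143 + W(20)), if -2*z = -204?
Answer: 6189288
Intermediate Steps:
W(J) = J + J² (W(J) = J² + J = J + J²)
z = 102 (z = -½*(-204) = 102)
((G(-15) + 91)*(192 + z))*(-143 + W(20)) = ((-15 + 91)*(192 + 102))*(-143 + 20*(1 + 20)) = (76*294)*(-143 + 20*21) = 22344*(-143 + 420) = 22344*277 = 6189288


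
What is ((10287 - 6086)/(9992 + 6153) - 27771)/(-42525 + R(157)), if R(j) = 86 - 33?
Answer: 224179297/342855220 ≈ 0.65386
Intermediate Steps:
R(j) = 53
((10287 - 6086)/(9992 + 6153) - 27771)/(-42525 + R(157)) = ((10287 - 6086)/(9992 + 6153) - 27771)/(-42525 + 53) = (4201/16145 - 27771)/(-42472) = (4201*(1/16145) - 27771)*(-1/42472) = (4201/16145 - 27771)*(-1/42472) = -448358594/16145*(-1/42472) = 224179297/342855220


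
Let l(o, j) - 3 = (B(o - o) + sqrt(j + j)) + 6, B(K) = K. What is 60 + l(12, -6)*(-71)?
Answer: -579 - 142*I*sqrt(3) ≈ -579.0 - 245.95*I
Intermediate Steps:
l(o, j) = 9 + sqrt(2)*sqrt(j) (l(o, j) = 3 + (((o - o) + sqrt(j + j)) + 6) = 3 + ((0 + sqrt(2*j)) + 6) = 3 + ((0 + sqrt(2)*sqrt(j)) + 6) = 3 + (sqrt(2)*sqrt(j) + 6) = 3 + (6 + sqrt(2)*sqrt(j)) = 9 + sqrt(2)*sqrt(j))
60 + l(12, -6)*(-71) = 60 + (9 + sqrt(2)*sqrt(-6))*(-71) = 60 + (9 + sqrt(2)*(I*sqrt(6)))*(-71) = 60 + (9 + 2*I*sqrt(3))*(-71) = 60 + (-639 - 142*I*sqrt(3)) = -579 - 142*I*sqrt(3)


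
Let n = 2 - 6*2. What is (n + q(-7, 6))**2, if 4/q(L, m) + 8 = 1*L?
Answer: 23716/225 ≈ 105.40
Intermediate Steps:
q(L, m) = 4/(-8 + L) (q(L, m) = 4/(-8 + 1*L) = 4/(-8 + L))
n = -10 (n = 2 - 12 = -10)
(n + q(-7, 6))**2 = (-10 + 4/(-8 - 7))**2 = (-10 + 4/(-15))**2 = (-10 + 4*(-1/15))**2 = (-10 - 4/15)**2 = (-154/15)**2 = 23716/225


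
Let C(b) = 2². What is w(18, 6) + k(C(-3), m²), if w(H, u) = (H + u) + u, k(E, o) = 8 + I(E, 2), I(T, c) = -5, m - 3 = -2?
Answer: 33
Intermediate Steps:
m = 1 (m = 3 - 2 = 1)
C(b) = 4
k(E, o) = 3 (k(E, o) = 8 - 5 = 3)
w(H, u) = H + 2*u
w(18, 6) + k(C(-3), m²) = (18 + 2*6) + 3 = (18 + 12) + 3 = 30 + 3 = 33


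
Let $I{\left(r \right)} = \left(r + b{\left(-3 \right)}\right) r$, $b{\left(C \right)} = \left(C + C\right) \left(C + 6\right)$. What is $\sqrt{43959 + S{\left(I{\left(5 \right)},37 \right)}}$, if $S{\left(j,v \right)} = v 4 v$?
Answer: $\sqrt{49435} \approx 222.34$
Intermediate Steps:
$b{\left(C \right)} = 2 C \left(6 + C\right)$
$I{\left(r \right)} = r \left(-18 + r\right)$ ($I{\left(r \right)} = \left(r + 2 \left(-3\right) \left(6 - 3\right)\right) r = \left(r + 2 \left(-3\right) 3\right) r = \left(r - 18\right) r = \left(-18 + r\right) r = r \left(-18 + r\right)$)
$S{\left(j,v \right)} = 4 v^{2}$ ($S{\left(j,v \right)} = 4 v v = 4 v^{2}$)
$\sqrt{43959 + S{\left(I{\left(5 \right)},37 \right)}} = \sqrt{43959 + 4 \cdot 37^{2}} = \sqrt{43959 + 4 \cdot 1369} = \sqrt{43959 + 5476} = \sqrt{49435}$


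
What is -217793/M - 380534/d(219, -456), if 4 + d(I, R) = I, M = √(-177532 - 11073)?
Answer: -380534/215 + 217793*I*√188605/188605 ≈ -1769.9 + 501.5*I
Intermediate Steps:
M = I*√188605 (M = √(-188605) = I*√188605 ≈ 434.29*I)
d(I, R) = -4 + I
-217793/M - 380534/d(219, -456) = -217793*(-I*√188605/188605) - 380534/(-4 + 219) = -(-217793)*I*√188605/188605 - 380534/215 = 217793*I*√188605/188605 - 380534*1/215 = 217793*I*√188605/188605 - 380534/215 = -380534/215 + 217793*I*√188605/188605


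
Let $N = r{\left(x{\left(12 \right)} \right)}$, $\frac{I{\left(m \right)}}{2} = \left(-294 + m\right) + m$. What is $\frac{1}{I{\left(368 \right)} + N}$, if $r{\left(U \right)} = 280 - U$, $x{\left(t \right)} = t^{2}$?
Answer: $\frac{1}{1020} \approx 0.00098039$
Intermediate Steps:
$I{\left(m \right)} = -588 + 4 m$ ($I{\left(m \right)} = 2 \left(\left(-294 + m\right) + m\right) = 2 \left(-294 + 2 m\right) = -588 + 4 m$)
$N = 136$ ($N = 280 - 12^{2} = 280 - 144 = 136$)
$\frac{1}{I{\left(368 \right)} + N} = \frac{1}{\left(-588 + 4 \cdot 368\right) + 136} = \frac{1}{\left(-588 + 1472\right) + 136} = \frac{1}{884 + 136} = \frac{1}{1020}$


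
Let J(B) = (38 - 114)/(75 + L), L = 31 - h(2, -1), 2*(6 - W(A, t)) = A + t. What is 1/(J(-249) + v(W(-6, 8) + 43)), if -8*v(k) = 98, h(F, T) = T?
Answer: -428/5547 ≈ -0.077159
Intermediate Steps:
W(A, t) = 6 - A/2 - t/2 (W(A, t) = 6 - (A + t)/2 = 6 + (-A/2 - t/2) = 6 - A/2 - t/2)
v(k) = -49/4 (v(k) = -1/8*98 = -49/4)
L = 32 (L = 31 - 1*(-1) = 31 + 1 = 32)
J(B) = -76/107 (J(B) = (38 - 114)/(75 + 32) = -76/107)
1/(J(-249) + v(W(-6, 8) + 43)) = 1/(-76/107 - 49/4) = 1/(-5547/428) = -428/5547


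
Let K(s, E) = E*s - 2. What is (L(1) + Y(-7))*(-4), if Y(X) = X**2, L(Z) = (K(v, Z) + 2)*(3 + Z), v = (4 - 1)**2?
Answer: -340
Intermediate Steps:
v = 9 (v = 3**2 = 9)
K(s, E) = -2 + E*s
L(Z) = 9*Z*(3 + Z) (L(Z) = ((-2 + Z*9) + 2)*(3 + Z) = ((-2 + 9*Z) + 2)*(3 + Z) = (9*Z)*(3 + Z) = 9*Z*(3 + Z))
(L(1) + Y(-7))*(-4) = (9*1*(3 + 1) + (-7)**2)*(-4) = (9*1*4 + 49)*(-4) = (36 + 49)*(-4) = 85*(-4) = -340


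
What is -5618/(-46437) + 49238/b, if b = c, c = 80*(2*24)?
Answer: 384673021/29719680 ≈ 12.943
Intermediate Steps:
c = 3840 (c = 80*48 = 3840)
b = 3840
-5618/(-46437) + 49238/b = -5618/(-46437) + 49238/3840 = -5618*(-1/46437) + 49238*(1/3840) = 5618/46437 + 24619/1920 = 384673021/29719680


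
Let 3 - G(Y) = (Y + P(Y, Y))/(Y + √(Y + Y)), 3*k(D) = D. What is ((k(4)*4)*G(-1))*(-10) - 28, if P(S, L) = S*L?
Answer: -188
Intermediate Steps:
P(S, L) = L*S
k(D) = D/3
G(Y) = 3 - (Y + Y²)/(Y + √2*√Y) (G(Y) = 3 - (Y + Y*Y)/(Y + √(Y + Y)) = 3 - (Y + Y²)/(Y + √(2*Y)) = 3 - (Y + Y²)/(Y + √2*√Y))
((k(4)*4)*G(-1))*(-10) - 28 = ((((⅓)*4)*4)*((-1*(-1)² + 2*(-1) + 3*√2*√(-1))/(-1 + √2*√(-1))))*(-10) - 28 = (((4/3)*4)*((-1*1 - 2 + 3*√2*I)/(-1 + √2*I)))*(-10) - 28 = (16*((-1 - 2 + 3*I*√2)/(-1 + I*√2))/3)*(-10) - 28 = (16*((-3 + 3*I*√2)/(-1 + I*√2))/3)*(-10) - 28 = (16*(-3 + 3*I*√2)/(3*(-1 + I*√2)))*(-10) - 28 = -160*(-3 + 3*I*√2)/(3*(-1 + I*√2)) - 28 = -28 - 160*(-3 + 3*I*√2)/(3*(-1 + I*√2))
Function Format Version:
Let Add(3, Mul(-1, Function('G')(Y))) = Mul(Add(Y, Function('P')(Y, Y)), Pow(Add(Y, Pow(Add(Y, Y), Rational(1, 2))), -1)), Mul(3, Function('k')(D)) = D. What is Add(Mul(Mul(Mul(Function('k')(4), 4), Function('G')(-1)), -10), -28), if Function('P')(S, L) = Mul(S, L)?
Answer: -188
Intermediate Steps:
Function('P')(S, L) = Mul(L, S)
Function('k')(D) = Mul(Rational(1, 3), D)
Function('G')(Y) = Add(3, Mul(-1, Pow(Add(Y, Mul(Pow(2, Rational(1, 2)), Pow(Y, Rational(1, 2)))), -1), Add(Y, Pow(Y, 2)))) (Function('G')(Y) = Add(3, Mul(-1, Mul(Add(Y, Mul(Y, Y)), Pow(Add(Y, Pow(Add(Y, Y), Rational(1, 2))), -1)))) = Add(3, Mul(-1, Mul(Add(Y, Pow(Y, 2)), Pow(Add(Y, Pow(Mul(2, Y), Rational(1, 2))), -1)))) = Add(3, Mul(-1, Mul(Add(Y, Pow(Y, 2)), Pow(Add(Y, Mul(Pow(2, Rational(1, 2)), Pow(Y, Rational(1, 2)))), -1)))) = Add(3, Mul(-1, Mul(Pow(Add(Y, Mul(Pow(2, Rational(1, 2)), Pow(Y, Rational(1, 2)))), -1), Add(Y, Pow(Y, 2))))) = Add(3, Mul(-1, Pow(Add(Y, Mul(Pow(2, Rational(1, 2)), Pow(Y, Rational(1, 2)))), -1), Add(Y, Pow(Y, 2)))))
Add(Mul(Mul(Mul(Function('k')(4), 4), Function('G')(-1)), -10), -28) = Add(Mul(Mul(Mul(Mul(Rational(1, 3), 4), 4), Mul(Pow(Add(-1, Mul(Pow(2, Rational(1, 2)), Pow(-1, Rational(1, 2)))), -1), Add(Mul(-1, Pow(-1, 2)), Mul(2, -1), Mul(3, Pow(2, Rational(1, 2)), Pow(-1, Rational(1, 2)))))), -10), -28) = Add(Mul(Mul(Mul(Rational(4, 3), 4), Mul(Pow(Add(-1, Mul(Pow(2, Rational(1, 2)), I)), -1), Add(Mul(-1, 1), -2, Mul(3, Pow(2, Rational(1, 2)), I)))), -10), -28) = Add(Mul(Mul(Rational(16, 3), Mul(Pow(Add(-1, Mul(I, Pow(2, Rational(1, 2)))), -1), Add(-1, -2, Mul(3, I, Pow(2, Rational(1, 2)))))), -10), -28) = Add(Mul(Mul(Rational(16, 3), Mul(Pow(Add(-1, Mul(I, Pow(2, Rational(1, 2)))), -1), Add(-3, Mul(3, I, Pow(2, Rational(1, 2)))))), -10), -28) = Add(Mul(Mul(Rational(16, 3), Pow(Add(-1, Mul(I, Pow(2, Rational(1, 2)))), -1), Add(-3, Mul(3, I, Pow(2, Rational(1, 2))))), -10), -28) = Add(Mul(Rational(-160, 3), Pow(Add(-1, Mul(I, Pow(2, Rational(1, 2)))), -1), Add(-3, Mul(3, I, Pow(2, Rational(1, 2))))), -28) = Add(-28, Mul(Rational(-160, 3), Pow(Add(-1, Mul(I, Pow(2, Rational(1, 2)))), -1), Add(-3, Mul(3, I, Pow(2, Rational(1, 2))))))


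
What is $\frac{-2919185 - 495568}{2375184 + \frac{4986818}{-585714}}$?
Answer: $- \frac{1000034319321}{695586767279} \approx -1.4377$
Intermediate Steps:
$\frac{-2919185 - 495568}{2375184 + \frac{4986818}{-585714}} = - \frac{3414753}{2375184 + 4986818 \left(- \frac{1}{585714}\right)} = - \frac{3414753}{2375184 - \frac{2493409}{292857}} = - \frac{3414753}{\frac{695586767279}{292857}} = \left(-3414753\right) \frac{292857}{695586767279} = - \frac{1000034319321}{695586767279}$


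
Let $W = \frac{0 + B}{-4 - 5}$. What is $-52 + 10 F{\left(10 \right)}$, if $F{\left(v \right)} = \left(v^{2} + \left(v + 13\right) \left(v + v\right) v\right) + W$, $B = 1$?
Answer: $\frac{422522}{9} \approx 46947.0$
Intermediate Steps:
$W = - \frac{1}{9}$ ($W = \frac{0 + 1}{-4 - 5} = 1 \frac{1}{-9} = 1 \left(- \frac{1}{9}\right) = - \frac{1}{9} \approx -0.11111$)
$F{\left(v \right)} = - \frac{1}{9} + v^{2} + 2 v^{2} \left(13 + v\right)$ ($F{\left(v \right)} = \left(v^{2} + \left(v + 13\right) \left(v + v\right) v\right) - \frac{1}{9} = \left(v^{2} + \left(13 + v\right) 2 v v\right) - \frac{1}{9} = \left(v^{2} + 2 v \left(13 + v\right) v\right) - \frac{1}{9} = \left(v^{2} + 2 v^{2} \left(13 + v\right)\right) - \frac{1}{9} = - \frac{1}{9} + v^{2} + 2 v^{2} \left(13 + v\right)$)
$-52 + 10 F{\left(10 \right)} = -52 + 10 \left(- \frac{1}{9} + 2 \cdot 10^{3} + 27 \cdot 10^{2}\right) = -52 + 10 \left(- \frac{1}{9} + 2 \cdot 1000 + 27 \cdot 100\right) = -52 + 10 \left(- \frac{1}{9} + 2000 + 2700\right) = -52 + 10 \cdot \frac{42299}{9} = -52 + \frac{422990}{9} = \frac{422522}{9}$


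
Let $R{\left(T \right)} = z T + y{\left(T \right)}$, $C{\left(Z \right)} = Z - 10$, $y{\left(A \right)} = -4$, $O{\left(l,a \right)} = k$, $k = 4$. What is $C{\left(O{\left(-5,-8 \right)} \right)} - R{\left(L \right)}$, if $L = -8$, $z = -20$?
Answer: $-162$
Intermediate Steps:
$O{\left(l,a \right)} = 4$
$C{\left(Z \right)} = -10 + Z$
$R{\left(T \right)} = -4 - 20 T$ ($R{\left(T \right)} = - 20 T - 4 = -4 - 20 T$)
$C{\left(O{\left(-5,-8 \right)} \right)} - R{\left(L \right)} = \left(-10 + 4\right) - \left(-4 - -160\right) = -6 - \left(-4 + 160\right) = -6 - 156 = -162$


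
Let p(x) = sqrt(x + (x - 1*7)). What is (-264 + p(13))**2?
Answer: (264 - sqrt(19))**2 ≈ 67414.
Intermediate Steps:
p(x) = sqrt(-7 + 2*x) (p(x) = sqrt(x + (x - 7)) = sqrt(x + (-7 + x)) = sqrt(-7 + 2*x))
(-264 + p(13))**2 = (-264 + sqrt(-7 + 2*13))**2 = (-264 + sqrt(-7 + 26))**2 = (-264 + sqrt(19))**2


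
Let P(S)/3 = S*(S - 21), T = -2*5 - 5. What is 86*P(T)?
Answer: 139320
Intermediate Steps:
T = -15 (T = -10 - 5 = -15)
P(S) = 3*S*(-21 + S) (P(S) = 3*(S*(S - 21)) = 3*(S*(-21 + S)) = 3*S*(-21 + S))
86*P(T) = 86*(3*(-15)*(-21 - 15)) = 86*(3*(-15)*(-36)) = 86*1620 = 139320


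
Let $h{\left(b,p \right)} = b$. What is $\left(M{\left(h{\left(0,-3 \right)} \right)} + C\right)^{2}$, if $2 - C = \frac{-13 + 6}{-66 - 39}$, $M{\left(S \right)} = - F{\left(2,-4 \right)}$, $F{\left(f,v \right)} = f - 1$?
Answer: $\frac{196}{225} \approx 0.87111$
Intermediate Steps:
$F{\left(f,v \right)} = -1 + f$
$M{\left(S \right)} = -1$ ($M{\left(S \right)} = - (-1 + 2) = \left(-1\right) 1 = -1$)
$C = \frac{29}{15}$ ($C = 2 - \frac{-13 + 6}{-66 - 39} = 2 - - \frac{7}{-105} = 2 - \left(-7\right) \left(- \frac{1}{105}\right) = 2 - \frac{1}{15} = \frac{29}{15} \approx 1.9333$)
$\left(M{\left(h{\left(0,-3 \right)} \right)} + C\right)^{2} = \left(-1 + \frac{29}{15}\right)^{2} = \left(\frac{14}{15}\right)^{2} = \frac{196}{225}$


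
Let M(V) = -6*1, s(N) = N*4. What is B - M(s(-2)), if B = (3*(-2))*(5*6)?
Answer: -174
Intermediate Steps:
s(N) = 4*N
M(V) = -6
B = -180 (B = -6*30 = -180)
B - M(s(-2)) = -180 - 1*(-6) = -180 + 6 = -174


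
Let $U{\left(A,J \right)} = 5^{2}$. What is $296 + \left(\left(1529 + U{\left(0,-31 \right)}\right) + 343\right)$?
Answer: $2193$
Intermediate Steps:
$U{\left(A,J \right)} = 25$
$296 + \left(\left(1529 + U{\left(0,-31 \right)}\right) + 343\right) = 296 + \left(\left(1529 + 25\right) + 343\right) = 296 + \left(1554 + 343\right) = 296 + 1897 = 2193$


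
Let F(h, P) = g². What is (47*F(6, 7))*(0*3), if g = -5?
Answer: 0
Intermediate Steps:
F(h, P) = 25 (F(h, P) = (-5)² = 25)
(47*F(6, 7))*(0*3) = (47*25)*(0*3) = 1175*0 = 0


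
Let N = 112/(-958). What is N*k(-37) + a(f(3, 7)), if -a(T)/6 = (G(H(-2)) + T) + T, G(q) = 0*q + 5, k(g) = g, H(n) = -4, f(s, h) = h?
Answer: -52534/479 ≈ -109.67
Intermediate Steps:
G(q) = 5 (G(q) = 0 + 5 = 5)
N = -56/479 (N = 112*(-1/958) = -56/479 ≈ -0.11691)
a(T) = -30 - 12*T (a(T) = -6*((5 + T) + T) = -6*(5 + 2*T) = -30 - 12*T)
N*k(-37) + a(f(3, 7)) = -56/479*(-37) + (-30 - 12*7) = 2072/479 + (-30 - 84) = 2072/479 - 114 = -52534/479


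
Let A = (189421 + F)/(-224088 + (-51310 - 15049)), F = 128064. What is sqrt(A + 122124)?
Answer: sqrt(10302222457148521)/290447 ≈ 349.46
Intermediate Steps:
A = -317485/290447 (A = (189421 + 128064)/(-224088 + (-51310 - 15049)) = 317485/(-224088 - 66359) = 317485/(-290447) = 317485*(-1/290447) = -317485/290447 ≈ -1.0931)
sqrt(A + 122124) = sqrt(-317485/290447 + 122124) = sqrt(35470231943/290447) = sqrt(10302222457148521)/290447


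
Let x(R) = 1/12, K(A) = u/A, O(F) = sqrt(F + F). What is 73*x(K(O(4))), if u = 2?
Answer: 73/12 ≈ 6.0833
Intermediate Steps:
O(F) = sqrt(2)*sqrt(F) (O(F) = sqrt(2*F) = sqrt(2)*sqrt(F))
K(A) = 2/A
x(R) = 1/12 (x(R) = 1*(1/12) = 1/12)
73*x(K(O(4))) = 73*(1/12) = 73/12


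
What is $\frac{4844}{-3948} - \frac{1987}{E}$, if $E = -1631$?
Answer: $- \frac{1996}{229971} \approx -0.0086794$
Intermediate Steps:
$\frac{4844}{-3948} - \frac{1987}{E} = \frac{4844}{-3948} - \frac{1987}{-1631} = 4844 \left(- \frac{1}{3948}\right) - - \frac{1987}{1631} = - \frac{173}{141} + \frac{1987}{1631} = - \frac{1996}{229971}$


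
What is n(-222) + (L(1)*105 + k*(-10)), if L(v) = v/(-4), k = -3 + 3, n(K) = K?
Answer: -993/4 ≈ -248.25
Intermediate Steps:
k = 0
L(v) = -v/4 (L(v) = v*(-1/4) = -v/4)
n(-222) + (L(1)*105 + k*(-10)) = -222 + (-1/4*1*105 + 0*(-10)) = -222 + (-1/4*105 + 0) = -222 + (-105/4 + 0) = -222 - 105/4 = -993/4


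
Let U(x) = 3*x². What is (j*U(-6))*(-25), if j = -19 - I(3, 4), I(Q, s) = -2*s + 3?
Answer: 37800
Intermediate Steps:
I(Q, s) = 3 - 2*s
j = -14 (j = -19 - (3 - 2*4) = -19 - (3 - 8) = -19 - 1*(-5) = -19 + 5 = -14)
(j*U(-6))*(-25) = -42*(-6)²*(-25) = -42*36*(-25) = -14*108*(-25) = -1512*(-25) = 37800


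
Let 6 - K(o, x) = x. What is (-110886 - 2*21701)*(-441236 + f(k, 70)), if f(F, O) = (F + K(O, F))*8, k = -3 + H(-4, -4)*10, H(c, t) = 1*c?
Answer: 68070014144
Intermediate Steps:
H(c, t) = c
K(o, x) = 6 - x
k = -43 (k = -3 - 4*10 = -3 - 40 = -43)
f(F, O) = 48 (f(F, O) = (F + (6 - F))*8 = 6*8 = 48)
(-110886 - 2*21701)*(-441236 + f(k, 70)) = (-110886 - 2*21701)*(-441236 + 48) = (-110886 - 43402)*(-441188) = -154288*(-441188) = 68070014144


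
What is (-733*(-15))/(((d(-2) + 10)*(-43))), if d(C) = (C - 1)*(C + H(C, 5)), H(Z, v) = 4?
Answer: -10995/172 ≈ -63.924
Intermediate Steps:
d(C) = (-1 + C)*(4 + C) (d(C) = (C - 1)*(C + 4) = (-1 + C)*(4 + C))
(-733*(-15))/(((d(-2) + 10)*(-43))) = (-733*(-15))/((((-4 + (-2)**2 + 3*(-2)) + 10)*(-43))) = 10995/((((-4 + 4 - 6) + 10)*(-43))) = 10995/(((-6 + 10)*(-43))) = 10995/((4*(-43))) = 10995/(-172) = 10995*(-1/172) = -10995/172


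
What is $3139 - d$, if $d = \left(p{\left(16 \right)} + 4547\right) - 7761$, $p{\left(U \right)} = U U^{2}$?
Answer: $2257$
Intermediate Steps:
$p{\left(U \right)} = U^{3}$
$d = 882$ ($d = \left(16^{3} + 4547\right) - 7761 = \left(4096 + 4547\right) - 7761 = 8643 - 7761 = 882$)
$3139 - d = 3139 - 882 = 2257$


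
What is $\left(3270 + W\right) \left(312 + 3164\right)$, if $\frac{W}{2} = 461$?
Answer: $14571392$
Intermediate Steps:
$W = 922$ ($W = 2 \cdot 461 = 922$)
$\left(3270 + W\right) \left(312 + 3164\right) = \left(3270 + 922\right) \left(312 + 3164\right) = 4192 \cdot 3476 = 14571392$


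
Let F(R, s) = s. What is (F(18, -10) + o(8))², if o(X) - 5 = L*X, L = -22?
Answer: 32761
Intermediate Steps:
o(X) = 5 - 22*X
(F(18, -10) + o(8))² = (-10 + (5 - 22*8))² = (-10 + (5 - 176))² = (-10 - 171)² = (-181)² = 32761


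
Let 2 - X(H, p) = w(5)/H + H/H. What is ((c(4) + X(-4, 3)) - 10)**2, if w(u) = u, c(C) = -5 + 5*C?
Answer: 841/16 ≈ 52.563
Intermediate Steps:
X(H, p) = 1 - 5/H (X(H, p) = 2 - (5/H + H/H) = 2 - (5/H + 1) = 2 - (1 + 5/H) = 2 + (-1 - 5/H) = 1 - 5/H)
((c(4) + X(-4, 3)) - 10)**2 = (((-5 + 5*4) + (-5 - 4)/(-4)) - 10)**2 = (((-5 + 20) - 1/4*(-9)) - 10)**2 = ((15 + 9/4) - 10)**2 = (69/4 - 10)**2 = (29/4)**2 = 841/16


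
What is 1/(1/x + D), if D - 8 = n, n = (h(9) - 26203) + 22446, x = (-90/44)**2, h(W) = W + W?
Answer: -2025/7554791 ≈ -0.00026804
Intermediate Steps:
h(W) = 2*W
x = 2025/484 (x = (-90*1/44)**2 = (-45/22)**2 = 2025/484 ≈ 4.1839)
n = -3739 (n = (2*9 - 26203) + 22446 = (18 - 26203) + 22446 = -26185 + 22446 = -3739)
D = -3731 (D = 8 - 3739 = -3731)
1/(1/x + D) = 1/(1/(2025/484) - 3731) = 1/(484/2025 - 3731) = 1/(-7554791/2025) = -2025/7554791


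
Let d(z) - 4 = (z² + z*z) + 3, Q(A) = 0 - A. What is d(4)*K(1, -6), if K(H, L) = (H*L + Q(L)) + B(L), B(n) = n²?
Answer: 1404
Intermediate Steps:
Q(A) = -A
d(z) = 7 + 2*z² (d(z) = 4 + ((z² + z*z) + 3) = 4 + ((z² + z²) + 3) = 4 + (2*z² + 3) = 4 + (3 + 2*z²) = 7 + 2*z²)
K(H, L) = L² - L + H*L (K(H, L) = (H*L - L) + L² = (-L + H*L) + L² = L² - L + H*L)
d(4)*K(1, -6) = (7 + 2*4²)*(-6*(-1 + 1 - 6)) = (7 + 2*16)*(-6*(-6)) = (7 + 32)*36 = 39*36 = 1404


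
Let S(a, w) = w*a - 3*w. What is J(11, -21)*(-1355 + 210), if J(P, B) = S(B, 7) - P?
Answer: 204955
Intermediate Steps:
S(a, w) = -3*w + a*w (S(a, w) = a*w - 3*w = -3*w + a*w)
J(P, B) = -21 - P + 7*B (J(P, B) = 7*(-3 + B) - P = (-21 + 7*B) - P = -21 - P + 7*B)
J(11, -21)*(-1355 + 210) = (-21 - 1*11 + 7*(-21))*(-1355 + 210) = (-21 - 11 - 147)*(-1145) = -179*(-1145) = 204955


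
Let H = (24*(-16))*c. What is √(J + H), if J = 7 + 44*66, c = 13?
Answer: I*√2081 ≈ 45.618*I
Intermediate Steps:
H = -4992 (H = (24*(-16))*13 = -384*13 = -4992)
J = 2911 (J = 7 + 2904 = 2911)
√(J + H) = √(2911 - 4992) = √(-2081) = I*√2081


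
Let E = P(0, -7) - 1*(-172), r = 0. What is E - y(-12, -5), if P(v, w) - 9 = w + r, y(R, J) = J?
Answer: 179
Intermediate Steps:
P(v, w) = 9 + w (P(v, w) = 9 + (w + 0) = 9 + w)
E = 174 (E = (9 - 7) - 1*(-172) = 2 + 172 = 174)
E - y(-12, -5) = 174 - 1*(-5) = 174 + 5 = 179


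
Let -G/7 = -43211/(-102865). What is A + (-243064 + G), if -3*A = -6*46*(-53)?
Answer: -3643521511/14695 ≈ -2.4794e+5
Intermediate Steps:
G = -43211/14695 (G = -(-302477)/(-102865) = -(-302477)*(-1)/102865 = -7*6173/14695 = -43211/14695 ≈ -2.9405)
A = -4876 (A = -(-6*46)*(-53)/3 = -(-92)*(-53) = -⅓*14628 = -4876)
A + (-243064 + G) = -4876 + (-243064 - 43211/14695) = -4876 - 3571868691/14695 = -3643521511/14695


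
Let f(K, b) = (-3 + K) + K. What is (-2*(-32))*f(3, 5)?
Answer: 192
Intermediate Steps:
f(K, b) = -3 + 2*K
(-2*(-32))*f(3, 5) = (-2*(-32))*(-3 + 2*3) = 64*(-3 + 6) = 64*3 = 192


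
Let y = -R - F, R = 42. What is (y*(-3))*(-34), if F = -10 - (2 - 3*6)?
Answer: -4896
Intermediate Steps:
F = 6 (F = -10 - (2 - 18) = -10 - 1*(-16) = -10 + 16 = 6)
y = -48 (y = -1*42 - 1*6 = -42 - 6 = -48)
(y*(-3))*(-34) = -48*(-3)*(-34) = 144*(-34) = -4896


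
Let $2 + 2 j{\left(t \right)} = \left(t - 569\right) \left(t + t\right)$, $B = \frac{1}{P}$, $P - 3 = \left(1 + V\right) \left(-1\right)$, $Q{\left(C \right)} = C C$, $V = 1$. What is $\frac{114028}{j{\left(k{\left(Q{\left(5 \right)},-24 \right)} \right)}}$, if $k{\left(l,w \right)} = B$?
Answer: $- \frac{114028}{569} \approx -200.4$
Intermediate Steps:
$Q{\left(C \right)} = C^{2}$
$P = 1$ ($P = 3 + \left(1 + 1\right) \left(-1\right) = 3 + 2 \left(-1\right) = 3 - 2 = 1$)
$B = 1$ ($B = 1^{-1} = 1$)
$k{\left(l,w \right)} = 1$
$j{\left(t \right)} = -1 + t \left(-569 + t\right)$ ($j{\left(t \right)} = -1 + \frac{\left(t - 569\right) \left(t + t\right)}{2} = -1 + \frac{\left(-569 + t\right) 2 t}{2} = -1 + \frac{2 t \left(-569 + t\right)}{2} = -1 + t \left(-569 + t\right)$)
$\frac{114028}{j{\left(k{\left(Q{\left(5 \right)},-24 \right)} \right)}} = \frac{114028}{-1 + 1^{2} - 569} = \frac{114028}{-1 + 1 - 569} = \frac{114028}{-569} = 114028 \left(- \frac{1}{569}\right) = - \frac{114028}{569}$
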